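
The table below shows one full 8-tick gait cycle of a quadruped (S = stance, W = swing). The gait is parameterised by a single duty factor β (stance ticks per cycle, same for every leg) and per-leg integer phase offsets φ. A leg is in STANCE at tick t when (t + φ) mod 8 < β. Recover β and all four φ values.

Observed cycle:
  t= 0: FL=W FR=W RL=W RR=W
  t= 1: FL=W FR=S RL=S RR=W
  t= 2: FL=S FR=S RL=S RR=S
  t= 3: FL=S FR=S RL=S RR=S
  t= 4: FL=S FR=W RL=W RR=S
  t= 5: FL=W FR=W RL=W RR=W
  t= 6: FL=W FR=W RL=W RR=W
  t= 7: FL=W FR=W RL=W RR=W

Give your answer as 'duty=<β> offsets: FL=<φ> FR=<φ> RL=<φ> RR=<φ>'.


duty=3 offsets: FL=6 FR=7 RL=7 RR=6

duty β = stance ticks per leg = 3
FL: stance ticks = 3; W→S at t=2 → φ=6
FR: stance ticks = 3; W→S at t=1 → φ=7
RL: stance ticks = 3; W→S at t=1 → φ=7
RR: stance ticks = 3; W→S at t=2 → φ=6


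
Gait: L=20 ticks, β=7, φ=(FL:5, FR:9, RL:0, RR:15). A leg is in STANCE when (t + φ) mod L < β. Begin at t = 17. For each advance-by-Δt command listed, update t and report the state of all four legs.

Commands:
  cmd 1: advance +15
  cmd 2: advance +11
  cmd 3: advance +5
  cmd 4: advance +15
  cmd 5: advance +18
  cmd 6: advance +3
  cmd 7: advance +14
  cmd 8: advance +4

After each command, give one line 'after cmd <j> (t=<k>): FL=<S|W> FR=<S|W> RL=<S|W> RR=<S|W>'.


start t=17: FL=S FR=S RL=W RR=W
cmd 1: advance +15 → t=32, phase=(17,1,12,7) → FL=W FR=S RL=W RR=W
cmd 2: advance +11 → t=43, phase=(8,12,3,18) → FL=W FR=W RL=S RR=W
cmd 3: advance +5 → t=48, phase=(13,17,8,3) → FL=W FR=W RL=W RR=S
cmd 4: advance +15 → t=63, phase=(8,12,3,18) → FL=W FR=W RL=S RR=W
cmd 5: advance +18 → t=81, phase=(6,10,1,16) → FL=S FR=W RL=S RR=W
cmd 6: advance +3 → t=84, phase=(9,13,4,19) → FL=W FR=W RL=S RR=W
cmd 7: advance +14 → t=98, phase=(3,7,18,13) → FL=S FR=W RL=W RR=W
cmd 8: advance +4 → t=102, phase=(7,11,2,17) → FL=W FR=W RL=S RR=W

after cmd 1 (t=32): FL=W FR=S RL=W RR=W
after cmd 2 (t=43): FL=W FR=W RL=S RR=W
after cmd 3 (t=48): FL=W FR=W RL=W RR=S
after cmd 4 (t=63): FL=W FR=W RL=S RR=W
after cmd 5 (t=81): FL=S FR=W RL=S RR=W
after cmd 6 (t=84): FL=W FR=W RL=S RR=W
after cmd 7 (t=98): FL=S FR=W RL=W RR=W
after cmd 8 (t=102): FL=W FR=W RL=S RR=W


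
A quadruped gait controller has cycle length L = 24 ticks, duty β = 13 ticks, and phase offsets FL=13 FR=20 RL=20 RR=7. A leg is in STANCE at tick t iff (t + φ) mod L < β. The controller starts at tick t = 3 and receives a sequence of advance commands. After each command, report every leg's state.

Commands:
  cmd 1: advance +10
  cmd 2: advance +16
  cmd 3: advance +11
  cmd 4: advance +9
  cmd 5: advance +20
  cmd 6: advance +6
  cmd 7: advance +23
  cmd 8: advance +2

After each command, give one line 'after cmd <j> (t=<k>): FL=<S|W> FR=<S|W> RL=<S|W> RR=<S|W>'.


start t=3: FL=W FR=W RL=W RR=S
cmd 1: advance +10 → t=13, phase=(2,9,9,20) → FL=S FR=S RL=S RR=W
cmd 2: advance +16 → t=29, phase=(18,1,1,12) → FL=W FR=S RL=S RR=S
cmd 3: advance +11 → t=40, phase=(5,12,12,23) → FL=S FR=S RL=S RR=W
cmd 4: advance +9 → t=49, phase=(14,21,21,8) → FL=W FR=W RL=W RR=S
cmd 5: advance +20 → t=69, phase=(10,17,17,4) → FL=S FR=W RL=W RR=S
cmd 6: advance +6 → t=75, phase=(16,23,23,10) → FL=W FR=W RL=W RR=S
cmd 7: advance +23 → t=98, phase=(15,22,22,9) → FL=W FR=W RL=W RR=S
cmd 8: advance +2 → t=100, phase=(17,0,0,11) → FL=W FR=S RL=S RR=S

after cmd 1 (t=13): FL=S FR=S RL=S RR=W
after cmd 2 (t=29): FL=W FR=S RL=S RR=S
after cmd 3 (t=40): FL=S FR=S RL=S RR=W
after cmd 4 (t=49): FL=W FR=W RL=W RR=S
after cmd 5 (t=69): FL=S FR=W RL=W RR=S
after cmd 6 (t=75): FL=W FR=W RL=W RR=S
after cmd 7 (t=98): FL=W FR=W RL=W RR=S
after cmd 8 (t=100): FL=W FR=S RL=S RR=S


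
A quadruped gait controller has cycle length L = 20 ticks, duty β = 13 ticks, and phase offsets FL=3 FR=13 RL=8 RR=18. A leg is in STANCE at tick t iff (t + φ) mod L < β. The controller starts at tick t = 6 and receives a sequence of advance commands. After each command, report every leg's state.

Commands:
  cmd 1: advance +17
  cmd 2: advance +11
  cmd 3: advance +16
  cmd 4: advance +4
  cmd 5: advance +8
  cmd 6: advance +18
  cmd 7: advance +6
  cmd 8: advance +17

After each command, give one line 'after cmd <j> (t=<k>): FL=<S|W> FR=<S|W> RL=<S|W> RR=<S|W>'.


after cmd 1 (t=23): FL=S FR=W RL=S RR=S
after cmd 2 (t=34): FL=W FR=S RL=S RR=S
after cmd 3 (t=50): FL=W FR=S RL=W RR=S
after cmd 4 (t=54): FL=W FR=S RL=S RR=S
after cmd 5 (t=62): FL=S FR=W RL=S RR=S
after cmd 6 (t=80): FL=S FR=W RL=S RR=W
after cmd 7 (t=86): FL=S FR=W RL=W RR=S
after cmd 8 (t=103): FL=S FR=W RL=S RR=S

start t=6: FL=S FR=W RL=W RR=S
cmd 1: advance +17 → t=23, phase=(6,16,11,1) → FL=S FR=W RL=S RR=S
cmd 2: advance +11 → t=34, phase=(17,7,2,12) → FL=W FR=S RL=S RR=S
cmd 3: advance +16 → t=50, phase=(13,3,18,8) → FL=W FR=S RL=W RR=S
cmd 4: advance +4 → t=54, phase=(17,7,2,12) → FL=W FR=S RL=S RR=S
cmd 5: advance +8 → t=62, phase=(5,15,10,0) → FL=S FR=W RL=S RR=S
cmd 6: advance +18 → t=80, phase=(3,13,8,18) → FL=S FR=W RL=S RR=W
cmd 7: advance +6 → t=86, phase=(9,19,14,4) → FL=S FR=W RL=W RR=S
cmd 8: advance +17 → t=103, phase=(6,16,11,1) → FL=S FR=W RL=S RR=S


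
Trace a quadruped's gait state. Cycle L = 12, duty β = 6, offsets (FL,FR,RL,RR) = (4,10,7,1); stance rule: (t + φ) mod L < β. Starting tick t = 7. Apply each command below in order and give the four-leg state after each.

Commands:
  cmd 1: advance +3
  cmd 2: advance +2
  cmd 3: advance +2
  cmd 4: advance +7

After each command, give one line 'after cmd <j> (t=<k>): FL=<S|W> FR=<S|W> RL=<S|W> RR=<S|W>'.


after cmd 1 (t=10): FL=S FR=W RL=S RR=W
after cmd 2 (t=12): FL=S FR=W RL=W RR=S
after cmd 3 (t=14): FL=W FR=S RL=W RR=S
after cmd 4 (t=21): FL=S FR=W RL=S RR=W

start t=7: FL=W FR=S RL=S RR=W
cmd 1: advance +3 → t=10, phase=(2,8,5,11) → FL=S FR=W RL=S RR=W
cmd 2: advance +2 → t=12, phase=(4,10,7,1) → FL=S FR=W RL=W RR=S
cmd 3: advance +2 → t=14, phase=(6,0,9,3) → FL=W FR=S RL=W RR=S
cmd 4: advance +7 → t=21, phase=(1,7,4,10) → FL=S FR=W RL=S RR=W


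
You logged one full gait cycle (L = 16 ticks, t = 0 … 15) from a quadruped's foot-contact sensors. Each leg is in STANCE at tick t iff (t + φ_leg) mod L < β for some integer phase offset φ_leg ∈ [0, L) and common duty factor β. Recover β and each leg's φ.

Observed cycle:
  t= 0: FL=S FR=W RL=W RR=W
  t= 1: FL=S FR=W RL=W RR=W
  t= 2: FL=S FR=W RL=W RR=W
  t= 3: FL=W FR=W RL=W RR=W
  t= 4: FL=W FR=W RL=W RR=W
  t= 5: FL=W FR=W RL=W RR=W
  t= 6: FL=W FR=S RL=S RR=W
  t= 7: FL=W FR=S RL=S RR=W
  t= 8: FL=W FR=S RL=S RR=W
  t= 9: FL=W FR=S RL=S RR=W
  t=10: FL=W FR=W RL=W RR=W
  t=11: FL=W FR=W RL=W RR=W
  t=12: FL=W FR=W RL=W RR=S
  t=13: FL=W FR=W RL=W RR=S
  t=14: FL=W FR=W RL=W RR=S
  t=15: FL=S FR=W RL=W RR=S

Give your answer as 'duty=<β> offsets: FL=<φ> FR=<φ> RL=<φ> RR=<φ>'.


duty=4 offsets: FL=1 FR=10 RL=10 RR=4

duty β = stance ticks per leg = 4
FL: stance ticks = 4; W→S at t=15 → φ=1
FR: stance ticks = 4; W→S at t=6 → φ=10
RL: stance ticks = 4; W→S at t=6 → φ=10
RR: stance ticks = 4; W→S at t=12 → φ=4


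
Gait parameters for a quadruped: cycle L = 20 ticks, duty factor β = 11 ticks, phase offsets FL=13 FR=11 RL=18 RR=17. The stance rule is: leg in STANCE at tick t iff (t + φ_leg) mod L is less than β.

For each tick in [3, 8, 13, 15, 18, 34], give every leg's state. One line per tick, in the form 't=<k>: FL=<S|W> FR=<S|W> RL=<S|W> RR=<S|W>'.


t=3: phase=(16,14,1,0) vs β=11 → FL=W FR=W RL=S RR=S
t=8: phase=(1,19,6,5) vs β=11 → FL=S FR=W RL=S RR=S
t=13: phase=(6,4,11,10) vs β=11 → FL=S FR=S RL=W RR=S
t=15: phase=(8,6,13,12) vs β=11 → FL=S FR=S RL=W RR=W
t=18: phase=(11,9,16,15) vs β=11 → FL=W FR=S RL=W RR=W
t=34: phase=(7,5,12,11) vs β=11 → FL=S FR=S RL=W RR=W

t=3: FL=W FR=W RL=S RR=S
t=8: FL=S FR=W RL=S RR=S
t=13: FL=S FR=S RL=W RR=S
t=15: FL=S FR=S RL=W RR=W
t=18: FL=W FR=S RL=W RR=W
t=34: FL=S FR=S RL=W RR=W


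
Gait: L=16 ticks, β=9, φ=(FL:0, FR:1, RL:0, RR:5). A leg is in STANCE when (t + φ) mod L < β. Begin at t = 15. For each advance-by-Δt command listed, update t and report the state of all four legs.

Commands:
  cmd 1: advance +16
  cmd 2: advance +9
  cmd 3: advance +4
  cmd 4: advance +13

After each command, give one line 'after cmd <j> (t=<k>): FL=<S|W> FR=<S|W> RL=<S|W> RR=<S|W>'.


after cmd 1 (t=31): FL=W FR=S RL=W RR=S
after cmd 2 (t=40): FL=S FR=W RL=S RR=W
after cmd 3 (t=44): FL=W FR=W RL=W RR=S
after cmd 4 (t=57): FL=W FR=W RL=W RR=W

start t=15: FL=W FR=S RL=W RR=S
cmd 1: advance +16 → t=31, phase=(15,0,15,4) → FL=W FR=S RL=W RR=S
cmd 2: advance +9 → t=40, phase=(8,9,8,13) → FL=S FR=W RL=S RR=W
cmd 3: advance +4 → t=44, phase=(12,13,12,1) → FL=W FR=W RL=W RR=S
cmd 4: advance +13 → t=57, phase=(9,10,9,14) → FL=W FR=W RL=W RR=W


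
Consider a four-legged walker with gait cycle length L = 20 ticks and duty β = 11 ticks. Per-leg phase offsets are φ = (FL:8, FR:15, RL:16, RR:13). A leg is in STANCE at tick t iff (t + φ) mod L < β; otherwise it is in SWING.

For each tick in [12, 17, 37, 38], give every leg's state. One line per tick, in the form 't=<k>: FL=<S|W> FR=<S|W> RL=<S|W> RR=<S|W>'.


t=12: FL=S FR=S RL=S RR=S
t=17: FL=S FR=W RL=W RR=S
t=37: FL=S FR=W RL=W RR=S
t=38: FL=S FR=W RL=W RR=W

t=12: phase=(0,7,8,5) vs β=11 → FL=S FR=S RL=S RR=S
t=17: phase=(5,12,13,10) vs β=11 → FL=S FR=W RL=W RR=S
t=37: phase=(5,12,13,10) vs β=11 → FL=S FR=W RL=W RR=S
t=38: phase=(6,13,14,11) vs β=11 → FL=S FR=W RL=W RR=W


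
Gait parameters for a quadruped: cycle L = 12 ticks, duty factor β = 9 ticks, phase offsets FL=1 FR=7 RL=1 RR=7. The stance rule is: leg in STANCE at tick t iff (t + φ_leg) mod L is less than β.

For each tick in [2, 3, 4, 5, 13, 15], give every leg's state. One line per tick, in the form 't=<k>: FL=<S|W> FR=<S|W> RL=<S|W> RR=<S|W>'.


t=2: phase=(3,9,3,9) vs β=9 → FL=S FR=W RL=S RR=W
t=3: phase=(4,10,4,10) vs β=9 → FL=S FR=W RL=S RR=W
t=4: phase=(5,11,5,11) vs β=9 → FL=S FR=W RL=S RR=W
t=5: phase=(6,0,6,0) vs β=9 → FL=S FR=S RL=S RR=S
t=13: phase=(2,8,2,8) vs β=9 → FL=S FR=S RL=S RR=S
t=15: phase=(4,10,4,10) vs β=9 → FL=S FR=W RL=S RR=W

t=2: FL=S FR=W RL=S RR=W
t=3: FL=S FR=W RL=S RR=W
t=4: FL=S FR=W RL=S RR=W
t=5: FL=S FR=S RL=S RR=S
t=13: FL=S FR=S RL=S RR=S
t=15: FL=S FR=W RL=S RR=W


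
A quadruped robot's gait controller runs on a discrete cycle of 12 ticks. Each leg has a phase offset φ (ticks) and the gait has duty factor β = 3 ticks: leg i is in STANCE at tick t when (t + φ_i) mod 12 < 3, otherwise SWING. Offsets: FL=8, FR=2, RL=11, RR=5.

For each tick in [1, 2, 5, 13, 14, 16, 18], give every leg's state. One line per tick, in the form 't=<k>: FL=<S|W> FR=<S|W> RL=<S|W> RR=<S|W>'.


t=1: FL=W FR=W RL=S RR=W
t=2: FL=W FR=W RL=S RR=W
t=5: FL=S FR=W RL=W RR=W
t=13: FL=W FR=W RL=S RR=W
t=14: FL=W FR=W RL=S RR=W
t=16: FL=S FR=W RL=W RR=W
t=18: FL=S FR=W RL=W RR=W

t=1: phase=(9,3,0,6) vs β=3 → FL=W FR=W RL=S RR=W
t=2: phase=(10,4,1,7) vs β=3 → FL=W FR=W RL=S RR=W
t=5: phase=(1,7,4,10) vs β=3 → FL=S FR=W RL=W RR=W
t=13: phase=(9,3,0,6) vs β=3 → FL=W FR=W RL=S RR=W
t=14: phase=(10,4,1,7) vs β=3 → FL=W FR=W RL=S RR=W
t=16: phase=(0,6,3,9) vs β=3 → FL=S FR=W RL=W RR=W
t=18: phase=(2,8,5,11) vs β=3 → FL=S FR=W RL=W RR=W


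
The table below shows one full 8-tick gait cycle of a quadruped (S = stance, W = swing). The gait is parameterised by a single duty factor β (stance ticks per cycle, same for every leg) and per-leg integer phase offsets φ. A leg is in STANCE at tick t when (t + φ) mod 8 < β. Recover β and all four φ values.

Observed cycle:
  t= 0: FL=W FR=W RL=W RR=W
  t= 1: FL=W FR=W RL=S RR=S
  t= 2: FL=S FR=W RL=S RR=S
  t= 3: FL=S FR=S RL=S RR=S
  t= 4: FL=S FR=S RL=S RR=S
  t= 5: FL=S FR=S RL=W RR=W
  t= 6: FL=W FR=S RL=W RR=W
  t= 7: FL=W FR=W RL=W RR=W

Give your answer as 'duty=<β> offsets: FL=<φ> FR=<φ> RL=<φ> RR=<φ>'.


duty=4 offsets: FL=6 FR=5 RL=7 RR=7

duty β = stance ticks per leg = 4
FL: stance ticks = 4; W→S at t=2 → φ=6
FR: stance ticks = 4; W→S at t=3 → φ=5
RL: stance ticks = 4; W→S at t=1 → φ=7
RR: stance ticks = 4; W→S at t=1 → φ=7


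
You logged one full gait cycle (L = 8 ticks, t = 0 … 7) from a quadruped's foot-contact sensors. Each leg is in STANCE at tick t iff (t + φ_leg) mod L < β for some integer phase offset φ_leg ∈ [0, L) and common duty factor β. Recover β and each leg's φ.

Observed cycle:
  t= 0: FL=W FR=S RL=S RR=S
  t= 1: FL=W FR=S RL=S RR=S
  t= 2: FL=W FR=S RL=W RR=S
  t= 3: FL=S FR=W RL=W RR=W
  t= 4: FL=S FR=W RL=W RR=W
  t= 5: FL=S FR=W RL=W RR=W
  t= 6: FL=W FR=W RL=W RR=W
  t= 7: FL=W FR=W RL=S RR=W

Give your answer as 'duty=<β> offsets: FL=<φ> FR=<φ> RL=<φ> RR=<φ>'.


duty β = stance ticks per leg = 3
FL: stance ticks = 3; W→S at t=3 → φ=5
FR: stance ticks = 3; W→S at t=0 → φ=0
RL: stance ticks = 3; W→S at t=7 → φ=1
RR: stance ticks = 3; W→S at t=0 → φ=0

duty=3 offsets: FL=5 FR=0 RL=1 RR=0


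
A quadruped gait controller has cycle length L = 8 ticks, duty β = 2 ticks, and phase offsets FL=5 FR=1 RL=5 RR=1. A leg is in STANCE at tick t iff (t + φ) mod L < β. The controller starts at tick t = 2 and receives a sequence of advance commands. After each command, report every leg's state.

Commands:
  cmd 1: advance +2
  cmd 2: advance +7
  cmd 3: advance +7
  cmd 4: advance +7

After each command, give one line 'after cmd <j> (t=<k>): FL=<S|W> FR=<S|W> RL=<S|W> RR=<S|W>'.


start t=2: FL=W FR=W RL=W RR=W
cmd 1: advance +2 → t=4, phase=(1,5,1,5) → FL=S FR=W RL=S RR=W
cmd 2: advance +7 → t=11, phase=(0,4,0,4) → FL=S FR=W RL=S RR=W
cmd 3: advance +7 → t=18, phase=(7,3,7,3) → FL=W FR=W RL=W RR=W
cmd 4: advance +7 → t=25, phase=(6,2,6,2) → FL=W FR=W RL=W RR=W

after cmd 1 (t=4): FL=S FR=W RL=S RR=W
after cmd 2 (t=11): FL=S FR=W RL=S RR=W
after cmd 3 (t=18): FL=W FR=W RL=W RR=W
after cmd 4 (t=25): FL=W FR=W RL=W RR=W


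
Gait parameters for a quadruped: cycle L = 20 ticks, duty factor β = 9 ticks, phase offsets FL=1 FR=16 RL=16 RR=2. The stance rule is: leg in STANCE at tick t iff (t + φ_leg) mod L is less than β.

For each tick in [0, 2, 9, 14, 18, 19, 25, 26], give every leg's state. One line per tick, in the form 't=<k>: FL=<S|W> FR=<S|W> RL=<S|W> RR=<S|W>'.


t=0: FL=S FR=W RL=W RR=S
t=2: FL=S FR=W RL=W RR=S
t=9: FL=W FR=S RL=S RR=W
t=14: FL=W FR=W RL=W RR=W
t=18: FL=W FR=W RL=W RR=S
t=19: FL=S FR=W RL=W RR=S
t=25: FL=S FR=S RL=S RR=S
t=26: FL=S FR=S RL=S RR=S

t=0: phase=(1,16,16,2) vs β=9 → FL=S FR=W RL=W RR=S
t=2: phase=(3,18,18,4) vs β=9 → FL=S FR=W RL=W RR=S
t=9: phase=(10,5,5,11) vs β=9 → FL=W FR=S RL=S RR=W
t=14: phase=(15,10,10,16) vs β=9 → FL=W FR=W RL=W RR=W
t=18: phase=(19,14,14,0) vs β=9 → FL=W FR=W RL=W RR=S
t=19: phase=(0,15,15,1) vs β=9 → FL=S FR=W RL=W RR=S
t=25: phase=(6,1,1,7) vs β=9 → FL=S FR=S RL=S RR=S
t=26: phase=(7,2,2,8) vs β=9 → FL=S FR=S RL=S RR=S


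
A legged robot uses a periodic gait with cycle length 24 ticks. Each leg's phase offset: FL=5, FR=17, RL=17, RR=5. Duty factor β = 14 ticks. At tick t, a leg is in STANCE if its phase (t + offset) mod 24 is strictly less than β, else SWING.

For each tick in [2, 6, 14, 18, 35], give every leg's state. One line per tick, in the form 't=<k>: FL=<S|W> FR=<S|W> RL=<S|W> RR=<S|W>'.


t=2: FL=S FR=W RL=W RR=S
t=6: FL=S FR=W RL=W RR=S
t=14: FL=W FR=S RL=S RR=W
t=18: FL=W FR=S RL=S RR=W
t=35: FL=W FR=S RL=S RR=W

t=2: phase=(7,19,19,7) vs β=14 → FL=S FR=W RL=W RR=S
t=6: phase=(11,23,23,11) vs β=14 → FL=S FR=W RL=W RR=S
t=14: phase=(19,7,7,19) vs β=14 → FL=W FR=S RL=S RR=W
t=18: phase=(23,11,11,23) vs β=14 → FL=W FR=S RL=S RR=W
t=35: phase=(16,4,4,16) vs β=14 → FL=W FR=S RL=S RR=W


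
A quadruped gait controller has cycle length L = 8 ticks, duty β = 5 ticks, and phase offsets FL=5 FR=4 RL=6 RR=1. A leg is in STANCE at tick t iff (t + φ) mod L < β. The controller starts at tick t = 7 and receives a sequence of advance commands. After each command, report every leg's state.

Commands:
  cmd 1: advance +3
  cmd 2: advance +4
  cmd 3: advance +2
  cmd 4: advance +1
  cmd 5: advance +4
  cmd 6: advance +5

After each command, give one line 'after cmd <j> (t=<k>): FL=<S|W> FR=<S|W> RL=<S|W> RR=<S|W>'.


after cmd 1 (t=10): FL=W FR=W RL=S RR=S
after cmd 2 (t=14): FL=S FR=S RL=S RR=W
after cmd 3 (t=16): FL=W FR=S RL=W RR=S
after cmd 4 (t=17): FL=W FR=W RL=W RR=S
after cmd 5 (t=21): FL=S FR=S RL=S RR=W
after cmd 6 (t=26): FL=W FR=W RL=S RR=S

start t=7: FL=S FR=S RL=W RR=S
cmd 1: advance +3 → t=10, phase=(7,6,0,3) → FL=W FR=W RL=S RR=S
cmd 2: advance +4 → t=14, phase=(3,2,4,7) → FL=S FR=S RL=S RR=W
cmd 3: advance +2 → t=16, phase=(5,4,6,1) → FL=W FR=S RL=W RR=S
cmd 4: advance +1 → t=17, phase=(6,5,7,2) → FL=W FR=W RL=W RR=S
cmd 5: advance +4 → t=21, phase=(2,1,3,6) → FL=S FR=S RL=S RR=W
cmd 6: advance +5 → t=26, phase=(7,6,0,3) → FL=W FR=W RL=S RR=S


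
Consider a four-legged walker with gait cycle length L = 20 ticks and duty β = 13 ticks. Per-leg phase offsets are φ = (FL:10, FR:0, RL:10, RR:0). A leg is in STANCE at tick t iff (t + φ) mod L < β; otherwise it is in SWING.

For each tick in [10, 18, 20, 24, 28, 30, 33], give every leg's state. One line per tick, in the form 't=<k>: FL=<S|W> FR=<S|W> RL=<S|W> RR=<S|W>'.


t=10: FL=S FR=S RL=S RR=S
t=18: FL=S FR=W RL=S RR=W
t=20: FL=S FR=S RL=S RR=S
t=24: FL=W FR=S RL=W RR=S
t=28: FL=W FR=S RL=W RR=S
t=30: FL=S FR=S RL=S RR=S
t=33: FL=S FR=W RL=S RR=W

t=10: phase=(0,10,0,10) vs β=13 → FL=S FR=S RL=S RR=S
t=18: phase=(8,18,8,18) vs β=13 → FL=S FR=W RL=S RR=W
t=20: phase=(10,0,10,0) vs β=13 → FL=S FR=S RL=S RR=S
t=24: phase=(14,4,14,4) vs β=13 → FL=W FR=S RL=W RR=S
t=28: phase=(18,8,18,8) vs β=13 → FL=W FR=S RL=W RR=S
t=30: phase=(0,10,0,10) vs β=13 → FL=S FR=S RL=S RR=S
t=33: phase=(3,13,3,13) vs β=13 → FL=S FR=W RL=S RR=W


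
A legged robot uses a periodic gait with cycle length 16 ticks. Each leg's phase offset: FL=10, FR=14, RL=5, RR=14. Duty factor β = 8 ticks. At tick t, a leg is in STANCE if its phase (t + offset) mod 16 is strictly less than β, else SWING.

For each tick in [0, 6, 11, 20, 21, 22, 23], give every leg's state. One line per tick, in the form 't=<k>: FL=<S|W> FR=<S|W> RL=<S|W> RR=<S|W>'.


t=0: FL=W FR=W RL=S RR=W
t=6: FL=S FR=S RL=W RR=S
t=11: FL=S FR=W RL=S RR=W
t=20: FL=W FR=S RL=W RR=S
t=21: FL=W FR=S RL=W RR=S
t=22: FL=S FR=S RL=W RR=S
t=23: FL=S FR=S RL=W RR=S

t=0: phase=(10,14,5,14) vs β=8 → FL=W FR=W RL=S RR=W
t=6: phase=(0,4,11,4) vs β=8 → FL=S FR=S RL=W RR=S
t=11: phase=(5,9,0,9) vs β=8 → FL=S FR=W RL=S RR=W
t=20: phase=(14,2,9,2) vs β=8 → FL=W FR=S RL=W RR=S
t=21: phase=(15,3,10,3) vs β=8 → FL=W FR=S RL=W RR=S
t=22: phase=(0,4,11,4) vs β=8 → FL=S FR=S RL=W RR=S
t=23: phase=(1,5,12,5) vs β=8 → FL=S FR=S RL=W RR=S


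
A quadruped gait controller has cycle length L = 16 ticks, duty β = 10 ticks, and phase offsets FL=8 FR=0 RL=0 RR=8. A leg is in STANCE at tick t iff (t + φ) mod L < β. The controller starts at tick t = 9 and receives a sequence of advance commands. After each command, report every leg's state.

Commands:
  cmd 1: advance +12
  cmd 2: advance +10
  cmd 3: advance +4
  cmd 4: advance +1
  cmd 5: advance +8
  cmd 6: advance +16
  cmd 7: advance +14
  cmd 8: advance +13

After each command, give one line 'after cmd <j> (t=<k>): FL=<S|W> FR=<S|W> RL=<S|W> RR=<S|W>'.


after cmd 1 (t=21): FL=W FR=S RL=S RR=W
after cmd 2 (t=31): FL=S FR=W RL=W RR=S
after cmd 3 (t=35): FL=W FR=S RL=S RR=W
after cmd 4 (t=36): FL=W FR=S RL=S RR=W
after cmd 5 (t=44): FL=S FR=W RL=W RR=S
after cmd 6 (t=60): FL=S FR=W RL=W RR=S
after cmd 7 (t=74): FL=S FR=W RL=W RR=S
after cmd 8 (t=87): FL=W FR=S RL=S RR=W

start t=9: FL=S FR=S RL=S RR=S
cmd 1: advance +12 → t=21, phase=(13,5,5,13) → FL=W FR=S RL=S RR=W
cmd 2: advance +10 → t=31, phase=(7,15,15,7) → FL=S FR=W RL=W RR=S
cmd 3: advance +4 → t=35, phase=(11,3,3,11) → FL=W FR=S RL=S RR=W
cmd 4: advance +1 → t=36, phase=(12,4,4,12) → FL=W FR=S RL=S RR=W
cmd 5: advance +8 → t=44, phase=(4,12,12,4) → FL=S FR=W RL=W RR=S
cmd 6: advance +16 → t=60, phase=(4,12,12,4) → FL=S FR=W RL=W RR=S
cmd 7: advance +14 → t=74, phase=(2,10,10,2) → FL=S FR=W RL=W RR=S
cmd 8: advance +13 → t=87, phase=(15,7,7,15) → FL=W FR=S RL=S RR=W


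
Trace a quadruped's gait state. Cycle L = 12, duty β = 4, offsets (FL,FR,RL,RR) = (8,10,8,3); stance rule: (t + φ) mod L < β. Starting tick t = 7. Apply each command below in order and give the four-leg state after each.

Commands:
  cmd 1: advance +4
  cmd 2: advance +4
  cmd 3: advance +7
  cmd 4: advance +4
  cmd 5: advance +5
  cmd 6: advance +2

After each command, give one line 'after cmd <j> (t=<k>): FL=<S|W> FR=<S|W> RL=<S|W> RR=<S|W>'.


after cmd 1 (t=11): FL=W FR=W RL=W RR=S
after cmd 2 (t=15): FL=W FR=S RL=W RR=W
after cmd 3 (t=22): FL=W FR=W RL=W RR=S
after cmd 4 (t=26): FL=W FR=S RL=W RR=W
after cmd 5 (t=31): FL=S FR=W RL=S RR=W
after cmd 6 (t=33): FL=W FR=W RL=W RR=S

start t=7: FL=S FR=W RL=S RR=W
cmd 1: advance +4 → t=11, phase=(7,9,7,2) → FL=W FR=W RL=W RR=S
cmd 2: advance +4 → t=15, phase=(11,1,11,6) → FL=W FR=S RL=W RR=W
cmd 3: advance +7 → t=22, phase=(6,8,6,1) → FL=W FR=W RL=W RR=S
cmd 4: advance +4 → t=26, phase=(10,0,10,5) → FL=W FR=S RL=W RR=W
cmd 5: advance +5 → t=31, phase=(3,5,3,10) → FL=S FR=W RL=S RR=W
cmd 6: advance +2 → t=33, phase=(5,7,5,0) → FL=W FR=W RL=W RR=S


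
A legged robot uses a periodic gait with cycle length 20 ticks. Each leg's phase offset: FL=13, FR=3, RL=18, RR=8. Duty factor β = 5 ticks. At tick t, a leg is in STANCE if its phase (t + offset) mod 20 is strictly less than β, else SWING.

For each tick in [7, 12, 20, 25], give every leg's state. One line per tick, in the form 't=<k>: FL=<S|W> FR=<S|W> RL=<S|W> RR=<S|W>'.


t=7: phase=(0,10,5,15) vs β=5 → FL=S FR=W RL=W RR=W
t=12: phase=(5,15,10,0) vs β=5 → FL=W FR=W RL=W RR=S
t=20: phase=(13,3,18,8) vs β=5 → FL=W FR=S RL=W RR=W
t=25: phase=(18,8,3,13) vs β=5 → FL=W FR=W RL=S RR=W

t=7: FL=S FR=W RL=W RR=W
t=12: FL=W FR=W RL=W RR=S
t=20: FL=W FR=S RL=W RR=W
t=25: FL=W FR=W RL=S RR=W


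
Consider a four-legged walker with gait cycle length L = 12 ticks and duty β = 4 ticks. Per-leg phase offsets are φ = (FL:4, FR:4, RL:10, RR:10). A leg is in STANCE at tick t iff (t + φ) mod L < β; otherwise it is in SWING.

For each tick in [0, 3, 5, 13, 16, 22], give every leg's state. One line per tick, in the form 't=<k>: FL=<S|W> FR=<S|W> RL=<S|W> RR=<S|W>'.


t=0: phase=(4,4,10,10) vs β=4 → FL=W FR=W RL=W RR=W
t=3: phase=(7,7,1,1) vs β=4 → FL=W FR=W RL=S RR=S
t=5: phase=(9,9,3,3) vs β=4 → FL=W FR=W RL=S RR=S
t=13: phase=(5,5,11,11) vs β=4 → FL=W FR=W RL=W RR=W
t=16: phase=(8,8,2,2) vs β=4 → FL=W FR=W RL=S RR=S
t=22: phase=(2,2,8,8) vs β=4 → FL=S FR=S RL=W RR=W

t=0: FL=W FR=W RL=W RR=W
t=3: FL=W FR=W RL=S RR=S
t=5: FL=W FR=W RL=S RR=S
t=13: FL=W FR=W RL=W RR=W
t=16: FL=W FR=W RL=S RR=S
t=22: FL=S FR=S RL=W RR=W


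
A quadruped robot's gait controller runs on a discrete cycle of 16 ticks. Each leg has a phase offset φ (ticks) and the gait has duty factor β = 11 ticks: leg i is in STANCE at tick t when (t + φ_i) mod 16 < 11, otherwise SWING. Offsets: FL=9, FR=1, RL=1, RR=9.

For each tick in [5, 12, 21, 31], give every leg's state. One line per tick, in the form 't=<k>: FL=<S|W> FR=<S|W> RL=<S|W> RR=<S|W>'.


t=5: phase=(14,6,6,14) vs β=11 → FL=W FR=S RL=S RR=W
t=12: phase=(5,13,13,5) vs β=11 → FL=S FR=W RL=W RR=S
t=21: phase=(14,6,6,14) vs β=11 → FL=W FR=S RL=S RR=W
t=31: phase=(8,0,0,8) vs β=11 → FL=S FR=S RL=S RR=S

t=5: FL=W FR=S RL=S RR=W
t=12: FL=S FR=W RL=W RR=S
t=21: FL=W FR=S RL=S RR=W
t=31: FL=S FR=S RL=S RR=S


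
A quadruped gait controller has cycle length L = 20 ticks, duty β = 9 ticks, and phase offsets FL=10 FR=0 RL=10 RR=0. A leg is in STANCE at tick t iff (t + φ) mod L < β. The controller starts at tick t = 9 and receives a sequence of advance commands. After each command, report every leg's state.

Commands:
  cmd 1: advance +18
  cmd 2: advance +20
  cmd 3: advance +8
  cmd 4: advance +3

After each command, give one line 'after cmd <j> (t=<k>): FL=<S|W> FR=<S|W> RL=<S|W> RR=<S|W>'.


start t=9: FL=W FR=W RL=W RR=W
cmd 1: advance +18 → t=27, phase=(17,7,17,7) → FL=W FR=S RL=W RR=S
cmd 2: advance +20 → t=47, phase=(17,7,17,7) → FL=W FR=S RL=W RR=S
cmd 3: advance +8 → t=55, phase=(5,15,5,15) → FL=S FR=W RL=S RR=W
cmd 4: advance +3 → t=58, phase=(8,18,8,18) → FL=S FR=W RL=S RR=W

after cmd 1 (t=27): FL=W FR=S RL=W RR=S
after cmd 2 (t=47): FL=W FR=S RL=W RR=S
after cmd 3 (t=55): FL=S FR=W RL=S RR=W
after cmd 4 (t=58): FL=S FR=W RL=S RR=W


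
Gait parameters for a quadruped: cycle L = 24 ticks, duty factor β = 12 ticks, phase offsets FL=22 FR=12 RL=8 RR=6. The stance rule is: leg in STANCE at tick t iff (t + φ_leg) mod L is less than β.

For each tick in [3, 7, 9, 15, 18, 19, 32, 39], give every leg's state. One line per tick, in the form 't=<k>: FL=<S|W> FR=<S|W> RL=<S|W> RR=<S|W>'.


t=3: FL=S FR=W RL=S RR=S
t=7: FL=S FR=W RL=W RR=W
t=9: FL=S FR=W RL=W RR=W
t=15: FL=W FR=S RL=W RR=W
t=18: FL=W FR=S RL=S RR=S
t=19: FL=W FR=S RL=S RR=S
t=32: FL=S FR=W RL=W RR=W
t=39: FL=W FR=S RL=W RR=W

t=3: phase=(1,15,11,9) vs β=12 → FL=S FR=W RL=S RR=S
t=7: phase=(5,19,15,13) vs β=12 → FL=S FR=W RL=W RR=W
t=9: phase=(7,21,17,15) vs β=12 → FL=S FR=W RL=W RR=W
t=15: phase=(13,3,23,21) vs β=12 → FL=W FR=S RL=W RR=W
t=18: phase=(16,6,2,0) vs β=12 → FL=W FR=S RL=S RR=S
t=19: phase=(17,7,3,1) vs β=12 → FL=W FR=S RL=S RR=S
t=32: phase=(6,20,16,14) vs β=12 → FL=S FR=W RL=W RR=W
t=39: phase=(13,3,23,21) vs β=12 → FL=W FR=S RL=W RR=W


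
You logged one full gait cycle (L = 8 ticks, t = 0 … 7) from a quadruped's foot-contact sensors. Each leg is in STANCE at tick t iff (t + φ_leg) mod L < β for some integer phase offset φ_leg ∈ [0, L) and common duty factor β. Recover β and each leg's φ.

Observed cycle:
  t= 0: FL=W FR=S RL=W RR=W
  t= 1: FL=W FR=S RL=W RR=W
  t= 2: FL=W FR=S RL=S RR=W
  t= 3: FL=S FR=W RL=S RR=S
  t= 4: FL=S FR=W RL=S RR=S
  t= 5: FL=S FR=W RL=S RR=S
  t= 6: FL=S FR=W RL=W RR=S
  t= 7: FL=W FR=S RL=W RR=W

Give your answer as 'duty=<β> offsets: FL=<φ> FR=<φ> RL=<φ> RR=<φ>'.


duty=4 offsets: FL=5 FR=1 RL=6 RR=5

duty β = stance ticks per leg = 4
FL: stance ticks = 4; W→S at t=3 → φ=5
FR: stance ticks = 4; W→S at t=7 → φ=1
RL: stance ticks = 4; W→S at t=2 → φ=6
RR: stance ticks = 4; W→S at t=3 → φ=5


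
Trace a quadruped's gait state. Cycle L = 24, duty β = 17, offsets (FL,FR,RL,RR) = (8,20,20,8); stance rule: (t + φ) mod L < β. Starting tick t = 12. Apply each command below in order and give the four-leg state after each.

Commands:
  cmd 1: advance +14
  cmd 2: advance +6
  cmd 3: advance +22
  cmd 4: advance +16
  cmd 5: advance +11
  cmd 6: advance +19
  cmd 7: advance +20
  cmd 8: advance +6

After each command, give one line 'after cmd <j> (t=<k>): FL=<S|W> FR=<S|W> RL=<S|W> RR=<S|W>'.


after cmd 1 (t=26): FL=S FR=W RL=W RR=S
after cmd 2 (t=32): FL=S FR=S RL=S RR=S
after cmd 3 (t=54): FL=S FR=S RL=S RR=S
after cmd 4 (t=70): FL=S FR=W RL=W RR=S
after cmd 5 (t=81): FL=W FR=S RL=S RR=W
after cmd 6 (t=100): FL=S FR=S RL=S RR=S
after cmd 7 (t=120): FL=S FR=W RL=W RR=S
after cmd 8 (t=126): FL=S FR=S RL=S RR=S

start t=12: FL=W FR=S RL=S RR=W
cmd 1: advance +14 → t=26, phase=(10,22,22,10) → FL=S FR=W RL=W RR=S
cmd 2: advance +6 → t=32, phase=(16,4,4,16) → FL=S FR=S RL=S RR=S
cmd 3: advance +22 → t=54, phase=(14,2,2,14) → FL=S FR=S RL=S RR=S
cmd 4: advance +16 → t=70, phase=(6,18,18,6) → FL=S FR=W RL=W RR=S
cmd 5: advance +11 → t=81, phase=(17,5,5,17) → FL=W FR=S RL=S RR=W
cmd 6: advance +19 → t=100, phase=(12,0,0,12) → FL=S FR=S RL=S RR=S
cmd 7: advance +20 → t=120, phase=(8,20,20,8) → FL=S FR=W RL=W RR=S
cmd 8: advance +6 → t=126, phase=(14,2,2,14) → FL=S FR=S RL=S RR=S


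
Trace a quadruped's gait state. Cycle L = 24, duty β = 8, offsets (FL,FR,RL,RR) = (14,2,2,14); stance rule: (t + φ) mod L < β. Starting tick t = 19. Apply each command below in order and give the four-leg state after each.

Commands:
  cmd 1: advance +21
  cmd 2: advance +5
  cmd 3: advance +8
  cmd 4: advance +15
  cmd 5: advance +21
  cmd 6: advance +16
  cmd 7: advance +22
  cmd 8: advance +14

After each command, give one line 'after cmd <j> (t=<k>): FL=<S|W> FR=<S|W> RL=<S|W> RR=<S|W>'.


start t=19: FL=W FR=W RL=W RR=W
cmd 1: advance +21 → t=40, phase=(6,18,18,6) → FL=S FR=W RL=W RR=S
cmd 2: advance +5 → t=45, phase=(11,23,23,11) → FL=W FR=W RL=W RR=W
cmd 3: advance +8 → t=53, phase=(19,7,7,19) → FL=W FR=S RL=S RR=W
cmd 4: advance +15 → t=68, phase=(10,22,22,10) → FL=W FR=W RL=W RR=W
cmd 5: advance +21 → t=89, phase=(7,19,19,7) → FL=S FR=W RL=W RR=S
cmd 6: advance +16 → t=105, phase=(23,11,11,23) → FL=W FR=W RL=W RR=W
cmd 7: advance +22 → t=127, phase=(21,9,9,21) → FL=W FR=W RL=W RR=W
cmd 8: advance +14 → t=141, phase=(11,23,23,11) → FL=W FR=W RL=W RR=W

after cmd 1 (t=40): FL=S FR=W RL=W RR=S
after cmd 2 (t=45): FL=W FR=W RL=W RR=W
after cmd 3 (t=53): FL=W FR=S RL=S RR=W
after cmd 4 (t=68): FL=W FR=W RL=W RR=W
after cmd 5 (t=89): FL=S FR=W RL=W RR=S
after cmd 6 (t=105): FL=W FR=W RL=W RR=W
after cmd 7 (t=127): FL=W FR=W RL=W RR=W
after cmd 8 (t=141): FL=W FR=W RL=W RR=W


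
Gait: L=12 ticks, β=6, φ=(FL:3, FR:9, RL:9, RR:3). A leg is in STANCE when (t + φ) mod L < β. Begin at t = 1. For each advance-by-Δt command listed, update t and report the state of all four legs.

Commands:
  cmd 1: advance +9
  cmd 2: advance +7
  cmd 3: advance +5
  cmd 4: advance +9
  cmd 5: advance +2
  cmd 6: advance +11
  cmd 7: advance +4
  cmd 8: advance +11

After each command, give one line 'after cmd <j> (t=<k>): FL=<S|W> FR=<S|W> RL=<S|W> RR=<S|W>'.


after cmd 1 (t=10): FL=S FR=W RL=W RR=S
after cmd 2 (t=17): FL=W FR=S RL=S RR=W
after cmd 3 (t=22): FL=S FR=W RL=W RR=S
after cmd 4 (t=31): FL=W FR=S RL=S RR=W
after cmd 5 (t=33): FL=S FR=W RL=W RR=S
after cmd 6 (t=44): FL=W FR=S RL=S RR=W
after cmd 7 (t=48): FL=S FR=W RL=W RR=S
after cmd 8 (t=59): FL=S FR=W RL=W RR=S

start t=1: FL=S FR=W RL=W RR=S
cmd 1: advance +9 → t=10, phase=(1,7,7,1) → FL=S FR=W RL=W RR=S
cmd 2: advance +7 → t=17, phase=(8,2,2,8) → FL=W FR=S RL=S RR=W
cmd 3: advance +5 → t=22, phase=(1,7,7,1) → FL=S FR=W RL=W RR=S
cmd 4: advance +9 → t=31, phase=(10,4,4,10) → FL=W FR=S RL=S RR=W
cmd 5: advance +2 → t=33, phase=(0,6,6,0) → FL=S FR=W RL=W RR=S
cmd 6: advance +11 → t=44, phase=(11,5,5,11) → FL=W FR=S RL=S RR=W
cmd 7: advance +4 → t=48, phase=(3,9,9,3) → FL=S FR=W RL=W RR=S
cmd 8: advance +11 → t=59, phase=(2,8,8,2) → FL=S FR=W RL=W RR=S


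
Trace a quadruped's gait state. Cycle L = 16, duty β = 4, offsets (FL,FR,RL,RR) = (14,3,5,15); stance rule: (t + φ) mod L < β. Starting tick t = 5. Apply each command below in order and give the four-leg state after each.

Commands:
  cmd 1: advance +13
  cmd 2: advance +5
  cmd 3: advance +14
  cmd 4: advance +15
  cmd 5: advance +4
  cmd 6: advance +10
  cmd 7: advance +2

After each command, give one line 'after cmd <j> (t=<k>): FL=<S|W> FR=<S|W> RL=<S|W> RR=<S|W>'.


start t=5: FL=S FR=W RL=W RR=W
cmd 1: advance +13 → t=18, phase=(0,5,7,1) → FL=S FR=W RL=W RR=S
cmd 2: advance +5 → t=23, phase=(5,10,12,6) → FL=W FR=W RL=W RR=W
cmd 3: advance +14 → t=37, phase=(3,8,10,4) → FL=S FR=W RL=W RR=W
cmd 4: advance +15 → t=52, phase=(2,7,9,3) → FL=S FR=W RL=W RR=S
cmd 5: advance +4 → t=56, phase=(6,11,13,7) → FL=W FR=W RL=W RR=W
cmd 6: advance +10 → t=66, phase=(0,5,7,1) → FL=S FR=W RL=W RR=S
cmd 7: advance +2 → t=68, phase=(2,7,9,3) → FL=S FR=W RL=W RR=S

after cmd 1 (t=18): FL=S FR=W RL=W RR=S
after cmd 2 (t=23): FL=W FR=W RL=W RR=W
after cmd 3 (t=37): FL=S FR=W RL=W RR=W
after cmd 4 (t=52): FL=S FR=W RL=W RR=S
after cmd 5 (t=56): FL=W FR=W RL=W RR=W
after cmd 6 (t=66): FL=S FR=W RL=W RR=S
after cmd 7 (t=68): FL=S FR=W RL=W RR=S


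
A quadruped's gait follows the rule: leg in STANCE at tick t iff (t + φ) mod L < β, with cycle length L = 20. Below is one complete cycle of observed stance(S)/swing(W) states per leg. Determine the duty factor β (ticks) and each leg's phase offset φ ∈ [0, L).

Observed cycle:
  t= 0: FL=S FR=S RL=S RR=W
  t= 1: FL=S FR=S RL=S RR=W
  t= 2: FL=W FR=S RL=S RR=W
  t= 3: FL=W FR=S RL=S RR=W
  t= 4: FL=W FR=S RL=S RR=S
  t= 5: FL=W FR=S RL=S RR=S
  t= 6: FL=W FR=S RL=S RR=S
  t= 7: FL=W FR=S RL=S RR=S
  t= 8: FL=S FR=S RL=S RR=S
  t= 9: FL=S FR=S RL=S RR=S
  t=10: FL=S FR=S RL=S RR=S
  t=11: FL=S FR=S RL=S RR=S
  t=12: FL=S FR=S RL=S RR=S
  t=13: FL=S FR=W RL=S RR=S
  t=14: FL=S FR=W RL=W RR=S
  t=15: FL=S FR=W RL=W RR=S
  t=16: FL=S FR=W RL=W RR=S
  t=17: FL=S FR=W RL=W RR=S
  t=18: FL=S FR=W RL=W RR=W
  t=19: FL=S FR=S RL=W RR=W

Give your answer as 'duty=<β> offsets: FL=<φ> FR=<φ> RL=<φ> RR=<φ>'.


duty=14 offsets: FL=12 FR=1 RL=0 RR=16

duty β = stance ticks per leg = 14
FL: stance ticks = 14; W→S at t=8 → φ=12
FR: stance ticks = 14; W→S at t=19 → φ=1
RL: stance ticks = 14; W→S at t=0 → φ=0
RR: stance ticks = 14; W→S at t=4 → φ=16


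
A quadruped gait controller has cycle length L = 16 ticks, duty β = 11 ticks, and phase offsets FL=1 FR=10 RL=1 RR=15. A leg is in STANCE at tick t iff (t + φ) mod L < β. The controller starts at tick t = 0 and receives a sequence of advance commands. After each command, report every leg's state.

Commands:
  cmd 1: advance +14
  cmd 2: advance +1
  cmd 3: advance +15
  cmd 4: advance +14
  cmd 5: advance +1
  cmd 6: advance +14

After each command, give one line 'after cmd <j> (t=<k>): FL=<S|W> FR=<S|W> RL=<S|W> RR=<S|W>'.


after cmd 1 (t=14): FL=W FR=S RL=W RR=W
after cmd 2 (t=15): FL=S FR=S RL=S RR=W
after cmd 3 (t=30): FL=W FR=S RL=W RR=W
after cmd 4 (t=44): FL=W FR=S RL=W RR=W
after cmd 5 (t=45): FL=W FR=S RL=W RR=W
after cmd 6 (t=59): FL=W FR=S RL=W RR=S

start t=0: FL=S FR=S RL=S RR=W
cmd 1: advance +14 → t=14, phase=(15,8,15,13) → FL=W FR=S RL=W RR=W
cmd 2: advance +1 → t=15, phase=(0,9,0,14) → FL=S FR=S RL=S RR=W
cmd 3: advance +15 → t=30, phase=(15,8,15,13) → FL=W FR=S RL=W RR=W
cmd 4: advance +14 → t=44, phase=(13,6,13,11) → FL=W FR=S RL=W RR=W
cmd 5: advance +1 → t=45, phase=(14,7,14,12) → FL=W FR=S RL=W RR=W
cmd 6: advance +14 → t=59, phase=(12,5,12,10) → FL=W FR=S RL=W RR=S


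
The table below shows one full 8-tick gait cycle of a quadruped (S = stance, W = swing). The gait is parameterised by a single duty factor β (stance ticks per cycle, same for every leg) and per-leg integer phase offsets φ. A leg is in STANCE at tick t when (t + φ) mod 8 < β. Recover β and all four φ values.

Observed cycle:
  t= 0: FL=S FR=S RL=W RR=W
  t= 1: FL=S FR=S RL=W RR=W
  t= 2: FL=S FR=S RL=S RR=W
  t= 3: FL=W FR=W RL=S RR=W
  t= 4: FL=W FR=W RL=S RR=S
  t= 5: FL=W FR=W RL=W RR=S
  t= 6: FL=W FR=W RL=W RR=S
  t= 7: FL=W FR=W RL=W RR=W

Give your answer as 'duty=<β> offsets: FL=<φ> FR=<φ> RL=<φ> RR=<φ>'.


duty=3 offsets: FL=0 FR=0 RL=6 RR=4

duty β = stance ticks per leg = 3
FL: stance ticks = 3; W→S at t=0 → φ=0
FR: stance ticks = 3; W→S at t=0 → φ=0
RL: stance ticks = 3; W→S at t=2 → φ=6
RR: stance ticks = 3; W→S at t=4 → φ=4


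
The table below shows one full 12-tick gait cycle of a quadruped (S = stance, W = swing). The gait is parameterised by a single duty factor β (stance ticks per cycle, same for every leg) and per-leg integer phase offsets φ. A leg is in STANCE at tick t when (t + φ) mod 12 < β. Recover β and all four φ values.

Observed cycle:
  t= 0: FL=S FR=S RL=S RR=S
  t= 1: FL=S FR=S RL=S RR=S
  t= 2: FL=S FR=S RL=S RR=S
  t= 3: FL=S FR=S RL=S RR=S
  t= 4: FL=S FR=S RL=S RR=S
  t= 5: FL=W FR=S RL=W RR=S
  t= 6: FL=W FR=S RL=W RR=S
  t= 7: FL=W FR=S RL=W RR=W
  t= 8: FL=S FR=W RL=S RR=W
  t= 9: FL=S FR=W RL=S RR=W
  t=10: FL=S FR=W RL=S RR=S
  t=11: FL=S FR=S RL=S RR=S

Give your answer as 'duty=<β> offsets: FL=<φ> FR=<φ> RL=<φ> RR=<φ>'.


duty β = stance ticks per leg = 9
FL: stance ticks = 9; W→S at t=8 → φ=4
FR: stance ticks = 9; W→S at t=11 → φ=1
RL: stance ticks = 9; W→S at t=8 → φ=4
RR: stance ticks = 9; W→S at t=10 → φ=2

duty=9 offsets: FL=4 FR=1 RL=4 RR=2


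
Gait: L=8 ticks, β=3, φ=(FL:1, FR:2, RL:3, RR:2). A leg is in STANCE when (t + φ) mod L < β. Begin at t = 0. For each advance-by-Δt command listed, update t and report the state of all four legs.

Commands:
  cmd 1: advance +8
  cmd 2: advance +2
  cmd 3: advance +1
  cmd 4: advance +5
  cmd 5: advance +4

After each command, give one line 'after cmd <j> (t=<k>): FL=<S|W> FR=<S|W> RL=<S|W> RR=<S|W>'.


start t=0: FL=S FR=S RL=W RR=S
cmd 1: advance +8 → t=8, phase=(1,2,3,2) → FL=S FR=S RL=W RR=S
cmd 2: advance +2 → t=10, phase=(3,4,5,4) → FL=W FR=W RL=W RR=W
cmd 3: advance +1 → t=11, phase=(4,5,6,5) → FL=W FR=W RL=W RR=W
cmd 4: advance +5 → t=16, phase=(1,2,3,2) → FL=S FR=S RL=W RR=S
cmd 5: advance +4 → t=20, phase=(5,6,7,6) → FL=W FR=W RL=W RR=W

after cmd 1 (t=8): FL=S FR=S RL=W RR=S
after cmd 2 (t=10): FL=W FR=W RL=W RR=W
after cmd 3 (t=11): FL=W FR=W RL=W RR=W
after cmd 4 (t=16): FL=S FR=S RL=W RR=S
after cmd 5 (t=20): FL=W FR=W RL=W RR=W


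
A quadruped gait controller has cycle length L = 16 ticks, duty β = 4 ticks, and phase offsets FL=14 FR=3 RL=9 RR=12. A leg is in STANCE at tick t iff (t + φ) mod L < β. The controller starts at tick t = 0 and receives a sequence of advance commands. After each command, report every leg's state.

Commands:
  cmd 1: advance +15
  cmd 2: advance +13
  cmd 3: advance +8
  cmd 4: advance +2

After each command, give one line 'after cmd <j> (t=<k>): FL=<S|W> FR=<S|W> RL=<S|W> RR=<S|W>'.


start t=0: FL=W FR=S RL=W RR=W
cmd 1: advance +15 → t=15, phase=(13,2,8,11) → FL=W FR=S RL=W RR=W
cmd 2: advance +13 → t=28, phase=(10,15,5,8) → FL=W FR=W RL=W RR=W
cmd 3: advance +8 → t=36, phase=(2,7,13,0) → FL=S FR=W RL=W RR=S
cmd 4: advance +2 → t=38, phase=(4,9,15,2) → FL=W FR=W RL=W RR=S

after cmd 1 (t=15): FL=W FR=S RL=W RR=W
after cmd 2 (t=28): FL=W FR=W RL=W RR=W
after cmd 3 (t=36): FL=S FR=W RL=W RR=S
after cmd 4 (t=38): FL=W FR=W RL=W RR=S


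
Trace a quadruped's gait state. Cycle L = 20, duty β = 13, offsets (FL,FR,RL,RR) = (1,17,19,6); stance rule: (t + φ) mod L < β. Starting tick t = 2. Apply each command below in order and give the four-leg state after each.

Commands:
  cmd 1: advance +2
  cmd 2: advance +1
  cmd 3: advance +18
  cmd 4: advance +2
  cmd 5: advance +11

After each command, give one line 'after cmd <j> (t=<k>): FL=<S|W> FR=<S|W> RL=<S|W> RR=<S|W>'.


start t=2: FL=S FR=W RL=S RR=S
cmd 1: advance +2 → t=4, phase=(5,1,3,10) → FL=S FR=S RL=S RR=S
cmd 2: advance +1 → t=5, phase=(6,2,4,11) → FL=S FR=S RL=S RR=S
cmd 3: advance +18 → t=23, phase=(4,0,2,9) → FL=S FR=S RL=S RR=S
cmd 4: advance +2 → t=25, phase=(6,2,4,11) → FL=S FR=S RL=S RR=S
cmd 5: advance +11 → t=36, phase=(17,13,15,2) → FL=W FR=W RL=W RR=S

after cmd 1 (t=4): FL=S FR=S RL=S RR=S
after cmd 2 (t=5): FL=S FR=S RL=S RR=S
after cmd 3 (t=23): FL=S FR=S RL=S RR=S
after cmd 4 (t=25): FL=S FR=S RL=S RR=S
after cmd 5 (t=36): FL=W FR=W RL=W RR=S


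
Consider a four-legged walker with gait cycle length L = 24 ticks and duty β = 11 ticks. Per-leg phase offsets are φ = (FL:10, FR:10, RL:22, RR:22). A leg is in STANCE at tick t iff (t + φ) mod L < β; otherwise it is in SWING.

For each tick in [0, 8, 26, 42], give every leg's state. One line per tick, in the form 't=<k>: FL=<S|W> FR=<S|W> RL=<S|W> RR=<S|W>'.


t=0: FL=S FR=S RL=W RR=W
t=8: FL=W FR=W RL=S RR=S
t=26: FL=W FR=W RL=S RR=S
t=42: FL=S FR=S RL=W RR=W

t=0: phase=(10,10,22,22) vs β=11 → FL=S FR=S RL=W RR=W
t=8: phase=(18,18,6,6) vs β=11 → FL=W FR=W RL=S RR=S
t=26: phase=(12,12,0,0) vs β=11 → FL=W FR=W RL=S RR=S
t=42: phase=(4,4,16,16) vs β=11 → FL=S FR=S RL=W RR=W


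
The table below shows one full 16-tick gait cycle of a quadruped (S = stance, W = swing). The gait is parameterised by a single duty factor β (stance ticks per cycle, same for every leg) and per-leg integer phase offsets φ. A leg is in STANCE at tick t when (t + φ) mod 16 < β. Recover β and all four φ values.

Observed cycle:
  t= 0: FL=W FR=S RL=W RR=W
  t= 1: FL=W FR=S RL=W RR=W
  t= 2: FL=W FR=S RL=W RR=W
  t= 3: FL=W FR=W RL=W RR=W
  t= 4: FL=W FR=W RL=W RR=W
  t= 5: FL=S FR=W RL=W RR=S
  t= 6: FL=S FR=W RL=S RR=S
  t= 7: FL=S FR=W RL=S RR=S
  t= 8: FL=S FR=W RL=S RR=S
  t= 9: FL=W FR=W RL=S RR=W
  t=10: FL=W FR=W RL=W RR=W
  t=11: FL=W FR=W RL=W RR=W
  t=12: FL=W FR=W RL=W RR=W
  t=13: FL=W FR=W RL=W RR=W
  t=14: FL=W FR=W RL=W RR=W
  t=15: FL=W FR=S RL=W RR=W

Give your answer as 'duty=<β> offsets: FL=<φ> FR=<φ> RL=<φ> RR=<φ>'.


duty=4 offsets: FL=11 FR=1 RL=10 RR=11

duty β = stance ticks per leg = 4
FL: stance ticks = 4; W→S at t=5 → φ=11
FR: stance ticks = 4; W→S at t=15 → φ=1
RL: stance ticks = 4; W→S at t=6 → φ=10
RR: stance ticks = 4; W→S at t=5 → φ=11
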